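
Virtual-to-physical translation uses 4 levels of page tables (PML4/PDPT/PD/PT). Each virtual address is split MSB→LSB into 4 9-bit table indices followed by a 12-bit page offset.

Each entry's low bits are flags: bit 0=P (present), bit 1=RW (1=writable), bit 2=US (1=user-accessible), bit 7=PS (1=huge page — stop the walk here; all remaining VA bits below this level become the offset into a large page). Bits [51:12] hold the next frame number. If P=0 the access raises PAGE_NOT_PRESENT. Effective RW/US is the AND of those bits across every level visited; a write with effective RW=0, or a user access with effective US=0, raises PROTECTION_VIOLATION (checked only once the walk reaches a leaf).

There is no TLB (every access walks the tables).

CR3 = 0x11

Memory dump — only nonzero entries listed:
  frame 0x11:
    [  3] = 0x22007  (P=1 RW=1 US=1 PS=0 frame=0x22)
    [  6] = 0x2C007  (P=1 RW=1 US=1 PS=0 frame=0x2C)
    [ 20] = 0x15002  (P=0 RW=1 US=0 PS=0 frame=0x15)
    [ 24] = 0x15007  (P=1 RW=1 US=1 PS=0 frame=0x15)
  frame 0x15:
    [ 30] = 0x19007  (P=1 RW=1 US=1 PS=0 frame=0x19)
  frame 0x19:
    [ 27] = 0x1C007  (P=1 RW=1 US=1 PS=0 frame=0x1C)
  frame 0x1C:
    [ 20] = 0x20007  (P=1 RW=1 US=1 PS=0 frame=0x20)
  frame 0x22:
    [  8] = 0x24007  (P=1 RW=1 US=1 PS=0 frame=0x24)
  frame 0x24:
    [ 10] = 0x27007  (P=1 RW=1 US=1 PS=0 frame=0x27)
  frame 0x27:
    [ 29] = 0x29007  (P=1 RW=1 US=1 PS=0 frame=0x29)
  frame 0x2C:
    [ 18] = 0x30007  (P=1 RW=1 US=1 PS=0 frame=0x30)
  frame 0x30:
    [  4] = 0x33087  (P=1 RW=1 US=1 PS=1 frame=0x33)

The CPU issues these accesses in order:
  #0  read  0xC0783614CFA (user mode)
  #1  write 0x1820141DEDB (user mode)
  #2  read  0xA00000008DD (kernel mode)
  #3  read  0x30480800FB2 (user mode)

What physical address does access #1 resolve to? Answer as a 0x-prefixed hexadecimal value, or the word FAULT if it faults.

Per-access translation:
#0 VA=0xC0783614CFA (r,user):
  [0] read 0x11 idx=24: raw=0x15007 flags P=1 W=1 U=1 S=0
  [1] read 0x15 idx=30: raw=0x19007 flags P=1 W=1 U=1 S=0
  [2] read 0x19 idx=27: raw=0x1C007 flags P=1 W=1 U=1 S=0
  [3] read 0x1C idx=20: raw=0x20007 flags P=1 W=1 U=1 S=0
  ⇒ phys 0x20CFA  [4 reads]
#1 VA=0x1820141DEDB (w,user):
  [0] read 0x11 idx=3: raw=0x22007 flags P=1 W=1 U=1 S=0
  [1] read 0x22 idx=8: raw=0x24007 flags P=1 W=1 U=1 S=0
  [2] read 0x24 idx=10: raw=0x27007 flags P=1 W=1 U=1 S=0
  [3] read 0x27 idx=29: raw=0x29007 flags P=1 W=1 U=1 S=0
  ⇒ phys 0x29EDB  [4 reads]
#2 VA=0xA00000008DD (r,kernel):
  [0] read 0x11 idx=20: raw=0x15002 flags P=0 W=1 U=0 S=0
  → PAGE_NOT_PRESENT  (1 entries read)
#3 VA=0x30480800FB2 (r,user):
  [0] read 0x11 idx=6: raw=0x2C007 flags P=1 W=1 U=1 S=0
  [1] read 0x2C idx=18: raw=0x30007 flags P=1 W=1 U=1 S=0
  [2] read 0x30 idx=4: raw=0x33087 flags P=1 W=1 U=1 S=1
  ⇒ phys 0x33FB2 (huge @L2)  [3 reads]

Access #1 PA: 0x29EDB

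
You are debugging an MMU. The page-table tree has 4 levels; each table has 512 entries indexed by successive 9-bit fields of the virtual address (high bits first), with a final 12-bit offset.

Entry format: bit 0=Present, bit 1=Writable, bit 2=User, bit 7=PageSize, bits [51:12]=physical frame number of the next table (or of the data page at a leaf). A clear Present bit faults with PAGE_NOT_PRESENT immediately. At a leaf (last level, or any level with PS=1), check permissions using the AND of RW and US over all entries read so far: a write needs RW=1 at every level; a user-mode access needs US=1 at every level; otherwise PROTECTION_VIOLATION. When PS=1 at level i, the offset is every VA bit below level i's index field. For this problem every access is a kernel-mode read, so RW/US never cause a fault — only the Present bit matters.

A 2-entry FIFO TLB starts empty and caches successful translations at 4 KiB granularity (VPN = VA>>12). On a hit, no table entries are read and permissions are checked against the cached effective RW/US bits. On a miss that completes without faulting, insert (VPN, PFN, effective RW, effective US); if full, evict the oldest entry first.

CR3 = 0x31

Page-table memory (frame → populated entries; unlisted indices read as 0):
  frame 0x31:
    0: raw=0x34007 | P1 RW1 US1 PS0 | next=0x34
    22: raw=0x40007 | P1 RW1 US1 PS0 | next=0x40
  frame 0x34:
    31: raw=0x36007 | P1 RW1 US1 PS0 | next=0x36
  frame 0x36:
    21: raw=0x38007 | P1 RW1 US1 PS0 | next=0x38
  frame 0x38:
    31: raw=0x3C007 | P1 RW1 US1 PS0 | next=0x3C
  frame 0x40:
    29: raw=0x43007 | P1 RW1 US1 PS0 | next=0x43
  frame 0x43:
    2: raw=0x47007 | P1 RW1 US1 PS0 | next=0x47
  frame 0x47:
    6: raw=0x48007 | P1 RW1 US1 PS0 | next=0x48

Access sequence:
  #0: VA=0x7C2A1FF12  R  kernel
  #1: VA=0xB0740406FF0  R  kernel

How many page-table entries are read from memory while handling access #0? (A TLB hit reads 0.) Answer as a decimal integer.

Per-access translation:
#0 VA=0x7C2A1FF12 (r,kernel):
  lvl0: tbl 0x31, slot 0 ⇒ 0x34007 (P1/RW1/US1/PS0)
  lvl1: tbl 0x34, slot 31 ⇒ 0x36007 (P1/RW1/US1/PS0)
  lvl2: tbl 0x36, slot 21 ⇒ 0x38007 (P1/RW1/US1/PS0)
  lvl3: tbl 0x38, slot 31 ⇒ 0x3C007 (P1/RW1/US1/PS0)
  ✓ 0x3CF12  — 4 lookups
#1 VA=0xB0740406FF0 (r,kernel):
  lvl0: tbl 0x31, slot 22 ⇒ 0x40007 (P1/RW1/US1/PS0)
  lvl1: tbl 0x40, slot 29 ⇒ 0x43007 (P1/RW1/US1/PS0)
  lvl2: tbl 0x43, slot 2 ⇒ 0x47007 (P1/RW1/US1/PS0)
  lvl3: tbl 0x47, slot 6 ⇒ 0x48007 (P1/RW1/US1/PS0)
  ✓ 0x48FF0  — 4 lookups

Entries read for #0: 4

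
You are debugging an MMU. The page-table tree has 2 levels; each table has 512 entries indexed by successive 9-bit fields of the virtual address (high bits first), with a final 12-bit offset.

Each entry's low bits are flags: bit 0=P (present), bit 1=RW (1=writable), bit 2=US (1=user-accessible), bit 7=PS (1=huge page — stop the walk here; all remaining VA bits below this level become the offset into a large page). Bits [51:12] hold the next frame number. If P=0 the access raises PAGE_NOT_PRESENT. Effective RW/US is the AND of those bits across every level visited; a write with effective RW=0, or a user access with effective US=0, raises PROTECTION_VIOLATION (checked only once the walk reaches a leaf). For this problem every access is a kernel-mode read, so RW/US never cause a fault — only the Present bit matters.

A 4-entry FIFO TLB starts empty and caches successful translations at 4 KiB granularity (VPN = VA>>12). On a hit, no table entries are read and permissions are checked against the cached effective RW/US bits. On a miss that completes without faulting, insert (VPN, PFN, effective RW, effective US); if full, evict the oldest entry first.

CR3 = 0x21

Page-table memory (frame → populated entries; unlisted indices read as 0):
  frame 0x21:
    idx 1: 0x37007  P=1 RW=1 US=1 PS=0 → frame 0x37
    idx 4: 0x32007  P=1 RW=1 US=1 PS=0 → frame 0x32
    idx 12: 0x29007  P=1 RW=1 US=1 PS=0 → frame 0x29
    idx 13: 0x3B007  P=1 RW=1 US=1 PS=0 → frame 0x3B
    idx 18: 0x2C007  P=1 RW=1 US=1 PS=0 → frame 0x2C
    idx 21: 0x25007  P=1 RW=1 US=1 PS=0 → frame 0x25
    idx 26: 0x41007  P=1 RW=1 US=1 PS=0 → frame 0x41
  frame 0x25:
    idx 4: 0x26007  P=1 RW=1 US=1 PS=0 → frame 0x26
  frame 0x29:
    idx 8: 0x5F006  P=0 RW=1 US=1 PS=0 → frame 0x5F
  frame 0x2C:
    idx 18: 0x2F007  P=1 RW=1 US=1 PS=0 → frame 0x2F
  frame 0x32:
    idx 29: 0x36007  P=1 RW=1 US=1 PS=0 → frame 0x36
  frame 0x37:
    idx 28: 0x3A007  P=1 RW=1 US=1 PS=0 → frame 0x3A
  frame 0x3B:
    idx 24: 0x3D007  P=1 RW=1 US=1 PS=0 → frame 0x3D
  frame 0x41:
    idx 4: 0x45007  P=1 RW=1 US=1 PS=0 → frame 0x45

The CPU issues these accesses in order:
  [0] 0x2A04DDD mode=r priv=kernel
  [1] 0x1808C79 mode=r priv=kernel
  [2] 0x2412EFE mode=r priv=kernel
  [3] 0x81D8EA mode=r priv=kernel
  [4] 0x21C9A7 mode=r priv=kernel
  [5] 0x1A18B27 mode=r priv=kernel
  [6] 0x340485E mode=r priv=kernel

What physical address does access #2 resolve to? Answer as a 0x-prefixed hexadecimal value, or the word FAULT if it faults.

Per-access translation:
#0 VA=0x2A04DDD (r,kernel):
  lvl0: tbl 0x21, slot 21 ⇒ 0x25007 (P1/RW1/US1/PS0)
  lvl1: tbl 0x25, slot 4 ⇒ 0x26007 (P1/RW1/US1/PS0)
  → PA=0x26DDD  (2 entries read)
#1 VA=0x1808C79 (r,kernel):
  lvl0: tbl 0x21, slot 12 ⇒ 0x29007 (P1/RW1/US1/PS0)
  lvl1: tbl 0x29, slot 8 ⇒ 0x5F006 (P0/RW1/US1/PS0)
  ✗ PAGE_NOT_PRESENT  [2 reads]
#2 VA=0x2412EFE (r,kernel):
  lvl0: tbl 0x21, slot 18 ⇒ 0x2C007 (P1/RW1/US1/PS0)
  lvl1: tbl 0x2C, slot 18 ⇒ 0x2F007 (P1/RW1/US1/PS0)
  → PA=0x2FEFE  (2 entries read)
#3 VA=0x81D8EA (r,kernel):
  lvl0: tbl 0x21, slot 4 ⇒ 0x32007 (P1/RW1/US1/PS0)
  lvl1: tbl 0x32, slot 29 ⇒ 0x36007 (P1/RW1/US1/PS0)
  → PA=0x368EA  (2 entries read)
#4 VA=0x21C9A7 (r,kernel):
  lvl0: tbl 0x21, slot 1 ⇒ 0x37007 (P1/RW1/US1/PS0)
  lvl1: tbl 0x37, slot 28 ⇒ 0x3A007 (P1/RW1/US1/PS0)
  → PA=0x3A9A7  (2 entries read)
#5 VA=0x1A18B27 (r,kernel):
  lvl0: tbl 0x21, slot 13 ⇒ 0x3B007 (P1/RW1/US1/PS0)
  lvl1: tbl 0x3B, slot 24 ⇒ 0x3D007 (P1/RW1/US1/PS0)
  → PA=0x3DB27  (2 entries read)
#6 VA=0x340485E (r,kernel):
  lvl0: tbl 0x21, slot 26 ⇒ 0x41007 (P1/RW1/US1/PS0)
  lvl1: tbl 0x41, slot 4 ⇒ 0x45007 (P1/RW1/US1/PS0)
  → PA=0x4585E  (2 entries read)

Access #2 PA: 0x2FEFE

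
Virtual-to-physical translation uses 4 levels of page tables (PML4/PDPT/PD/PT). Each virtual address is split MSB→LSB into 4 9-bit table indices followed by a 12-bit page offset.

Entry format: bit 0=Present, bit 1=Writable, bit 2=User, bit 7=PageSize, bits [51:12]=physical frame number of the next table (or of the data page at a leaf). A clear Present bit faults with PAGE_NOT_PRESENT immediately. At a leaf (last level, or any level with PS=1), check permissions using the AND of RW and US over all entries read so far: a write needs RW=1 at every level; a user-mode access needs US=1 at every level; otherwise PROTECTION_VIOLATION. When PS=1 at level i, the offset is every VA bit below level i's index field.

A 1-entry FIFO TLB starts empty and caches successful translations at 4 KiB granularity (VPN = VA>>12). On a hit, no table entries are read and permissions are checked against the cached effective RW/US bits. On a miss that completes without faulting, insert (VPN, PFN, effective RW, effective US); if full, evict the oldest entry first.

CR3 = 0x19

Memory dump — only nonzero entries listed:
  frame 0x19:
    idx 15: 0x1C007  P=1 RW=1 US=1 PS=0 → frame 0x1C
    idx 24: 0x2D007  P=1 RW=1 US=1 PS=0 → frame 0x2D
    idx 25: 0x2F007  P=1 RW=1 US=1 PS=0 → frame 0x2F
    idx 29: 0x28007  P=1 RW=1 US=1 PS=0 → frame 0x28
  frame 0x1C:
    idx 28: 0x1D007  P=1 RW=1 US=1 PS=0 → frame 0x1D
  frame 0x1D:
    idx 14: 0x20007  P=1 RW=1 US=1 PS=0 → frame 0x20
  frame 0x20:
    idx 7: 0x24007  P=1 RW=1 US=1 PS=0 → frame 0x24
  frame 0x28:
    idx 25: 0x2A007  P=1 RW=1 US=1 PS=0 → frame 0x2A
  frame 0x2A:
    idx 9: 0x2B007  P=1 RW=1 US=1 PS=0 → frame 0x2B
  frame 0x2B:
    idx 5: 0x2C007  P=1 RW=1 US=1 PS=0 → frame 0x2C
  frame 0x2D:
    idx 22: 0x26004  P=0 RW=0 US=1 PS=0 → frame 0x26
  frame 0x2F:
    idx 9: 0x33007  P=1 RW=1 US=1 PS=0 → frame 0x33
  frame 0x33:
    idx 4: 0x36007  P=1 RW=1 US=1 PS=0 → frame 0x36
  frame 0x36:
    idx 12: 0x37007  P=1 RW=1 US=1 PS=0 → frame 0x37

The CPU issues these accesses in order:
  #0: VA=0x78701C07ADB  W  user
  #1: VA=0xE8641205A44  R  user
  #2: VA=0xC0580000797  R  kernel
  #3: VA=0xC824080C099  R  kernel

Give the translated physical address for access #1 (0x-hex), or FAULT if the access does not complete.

Walk each access:
#0 VA=0x78701C07ADB (w,user):
  lvl0: tbl 0x19, slot 15 ⇒ 0x1C007 (P1/RW1/US1/PS0)
  lvl1: tbl 0x1C, slot 28 ⇒ 0x1D007 (P1/RW1/US1/PS0)
  lvl2: tbl 0x1D, slot 14 ⇒ 0x20007 (P1/RW1/US1/PS0)
  lvl3: tbl 0x20, slot 7 ⇒ 0x24007 (P1/RW1/US1/PS0)
  → PA=0x24ADB  (4 entries read)
#1 VA=0xE8641205A44 (r,user):
  lvl0: tbl 0x19, slot 29 ⇒ 0x28007 (P1/RW1/US1/PS0)
  lvl1: tbl 0x28, slot 25 ⇒ 0x2A007 (P1/RW1/US1/PS0)
  lvl2: tbl 0x2A, slot 9 ⇒ 0x2B007 (P1/RW1/US1/PS0)
  lvl3: tbl 0x2B, slot 5 ⇒ 0x2C007 (P1/RW1/US1/PS0)
  → PA=0x2CA44  (4 entries read)
#2 VA=0xC0580000797 (r,kernel):
  lvl0: tbl 0x19, slot 24 ⇒ 0x2D007 (P1/RW1/US1/PS0)
  lvl1: tbl 0x2D, slot 22 ⇒ 0x26004 (P0/RW0/US1/PS0)
  ⇒ fault: PAGE_NOT_PRESENT  — 2 lookups
#3 VA=0xC824080C099 (r,kernel):
  lvl0: tbl 0x19, slot 25 ⇒ 0x2F007 (P1/RW1/US1/PS0)
  lvl1: tbl 0x2F, slot 9 ⇒ 0x33007 (P1/RW1/US1/PS0)
  lvl2: tbl 0x33, slot 4 ⇒ 0x36007 (P1/RW1/US1/PS0)
  lvl3: tbl 0x36, slot 12 ⇒ 0x37007 (P1/RW1/US1/PS0)
  → PA=0x37099  (4 entries read)

Access #1 PA: 0x2CA44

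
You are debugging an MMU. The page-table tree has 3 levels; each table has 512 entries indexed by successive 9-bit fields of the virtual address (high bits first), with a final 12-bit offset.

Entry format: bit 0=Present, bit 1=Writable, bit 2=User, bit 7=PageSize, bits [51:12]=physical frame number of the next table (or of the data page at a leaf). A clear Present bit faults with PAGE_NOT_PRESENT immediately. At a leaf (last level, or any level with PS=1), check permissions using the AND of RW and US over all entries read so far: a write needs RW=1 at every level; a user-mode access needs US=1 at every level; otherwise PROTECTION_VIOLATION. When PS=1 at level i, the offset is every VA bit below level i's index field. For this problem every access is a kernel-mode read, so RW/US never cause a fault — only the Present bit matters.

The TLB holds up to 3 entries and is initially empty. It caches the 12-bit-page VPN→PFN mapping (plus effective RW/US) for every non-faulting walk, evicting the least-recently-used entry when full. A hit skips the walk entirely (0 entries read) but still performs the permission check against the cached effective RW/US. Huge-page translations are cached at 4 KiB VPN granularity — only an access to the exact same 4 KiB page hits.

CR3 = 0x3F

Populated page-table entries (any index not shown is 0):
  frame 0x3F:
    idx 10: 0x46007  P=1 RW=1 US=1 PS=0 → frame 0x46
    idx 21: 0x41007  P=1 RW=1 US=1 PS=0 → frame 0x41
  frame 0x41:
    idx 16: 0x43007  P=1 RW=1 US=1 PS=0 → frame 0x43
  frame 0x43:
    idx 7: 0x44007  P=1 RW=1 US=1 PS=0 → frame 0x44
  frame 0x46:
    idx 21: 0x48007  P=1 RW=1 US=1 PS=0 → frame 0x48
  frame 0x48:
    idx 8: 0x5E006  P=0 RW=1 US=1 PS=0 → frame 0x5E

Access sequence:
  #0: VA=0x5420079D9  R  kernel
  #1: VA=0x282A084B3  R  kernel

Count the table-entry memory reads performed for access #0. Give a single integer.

Trace:
#0 VA=0x5420079D9 (r,kernel):
  L0: frame=0x3F idx=21 entry=0x41007 [P=1 RW=1 US=1 PS=0]
  L1: frame=0x41 idx=16 entry=0x43007 [P=1 RW=1 US=1 PS=0]
  L2: frame=0x43 idx=7 entry=0x44007 [P=1 RW=1 US=1 PS=0]
  ✓ 0x449D9  — 3 lookups
#1 VA=0x282A084B3 (r,kernel):
  L0: frame=0x3F idx=10 entry=0x46007 [P=1 RW=1 US=1 PS=0]
  L1: frame=0x46 idx=21 entry=0x48007 [P=1 RW=1 US=1 PS=0]
  L2: frame=0x48 idx=8 entry=0x5E006 [P=0 RW=1 US=1 PS=0]
  ✗ PAGE_NOT_PRESENT  [3 reads]

Entries read for #0: 3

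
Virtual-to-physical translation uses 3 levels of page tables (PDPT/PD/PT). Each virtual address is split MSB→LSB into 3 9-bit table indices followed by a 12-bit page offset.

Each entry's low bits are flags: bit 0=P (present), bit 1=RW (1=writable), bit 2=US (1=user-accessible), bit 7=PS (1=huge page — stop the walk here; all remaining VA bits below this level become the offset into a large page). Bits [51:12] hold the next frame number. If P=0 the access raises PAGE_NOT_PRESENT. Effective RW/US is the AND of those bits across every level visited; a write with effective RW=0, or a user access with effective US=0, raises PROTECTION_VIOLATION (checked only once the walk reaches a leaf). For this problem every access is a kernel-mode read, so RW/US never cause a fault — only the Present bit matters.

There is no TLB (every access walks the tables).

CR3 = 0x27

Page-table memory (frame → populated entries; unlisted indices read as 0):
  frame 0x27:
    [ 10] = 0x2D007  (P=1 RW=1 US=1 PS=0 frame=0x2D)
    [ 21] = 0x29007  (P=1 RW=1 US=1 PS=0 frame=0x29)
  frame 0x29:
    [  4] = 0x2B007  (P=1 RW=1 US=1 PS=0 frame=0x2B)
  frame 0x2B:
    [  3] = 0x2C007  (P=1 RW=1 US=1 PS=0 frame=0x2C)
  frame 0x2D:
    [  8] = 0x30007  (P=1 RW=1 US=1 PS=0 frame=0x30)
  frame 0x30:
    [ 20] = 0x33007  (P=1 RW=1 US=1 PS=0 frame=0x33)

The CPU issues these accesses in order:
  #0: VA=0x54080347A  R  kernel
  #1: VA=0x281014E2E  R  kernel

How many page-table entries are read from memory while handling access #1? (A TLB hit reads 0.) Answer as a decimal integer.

Trace:
#0 VA=0x54080347A (r,kernel):
  [0] read 0x27 idx=21: raw=0x29007 flags P=1 W=1 U=1 S=0
  [1] read 0x29 idx=4: raw=0x2B007 flags P=1 W=1 U=1 S=0
  [2] read 0x2B idx=3: raw=0x2C007 flags P=1 W=1 U=1 S=0
  ⇒ phys 0x2C47A  [3 reads]
#1 VA=0x281014E2E (r,kernel):
  [0] read 0x27 idx=10: raw=0x2D007 flags P=1 W=1 U=1 S=0
  [1] read 0x2D idx=8: raw=0x30007 flags P=1 W=1 U=1 S=0
  [2] read 0x30 idx=20: raw=0x33007 flags P=1 W=1 U=1 S=0
  ⇒ phys 0x33E2E  [3 reads]

Entries read for #1: 3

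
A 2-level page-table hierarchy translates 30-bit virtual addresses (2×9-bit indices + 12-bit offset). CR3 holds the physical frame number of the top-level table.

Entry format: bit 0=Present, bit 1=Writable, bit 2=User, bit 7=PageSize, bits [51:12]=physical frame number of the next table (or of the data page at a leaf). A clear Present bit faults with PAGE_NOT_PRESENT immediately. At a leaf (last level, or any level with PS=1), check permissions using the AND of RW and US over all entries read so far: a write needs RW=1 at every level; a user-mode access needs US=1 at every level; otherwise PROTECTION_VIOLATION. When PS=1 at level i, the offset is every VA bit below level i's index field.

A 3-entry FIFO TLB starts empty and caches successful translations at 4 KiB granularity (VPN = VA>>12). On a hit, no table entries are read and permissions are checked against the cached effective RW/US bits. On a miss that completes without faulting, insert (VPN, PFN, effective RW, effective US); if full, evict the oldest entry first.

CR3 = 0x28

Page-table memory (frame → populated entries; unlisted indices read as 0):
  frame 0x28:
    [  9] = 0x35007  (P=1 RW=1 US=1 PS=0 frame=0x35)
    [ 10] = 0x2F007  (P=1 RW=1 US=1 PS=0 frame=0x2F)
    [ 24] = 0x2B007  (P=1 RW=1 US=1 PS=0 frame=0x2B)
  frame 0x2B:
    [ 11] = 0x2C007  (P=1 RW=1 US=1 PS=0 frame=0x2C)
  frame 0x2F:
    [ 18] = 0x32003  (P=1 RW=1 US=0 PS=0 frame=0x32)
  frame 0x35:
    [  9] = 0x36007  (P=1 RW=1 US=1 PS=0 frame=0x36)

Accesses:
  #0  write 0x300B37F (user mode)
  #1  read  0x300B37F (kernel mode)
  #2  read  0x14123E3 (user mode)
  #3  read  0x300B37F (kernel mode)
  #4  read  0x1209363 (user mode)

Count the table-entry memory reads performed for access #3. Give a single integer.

Walk each access:
#0 VA=0x300B37F (w,user):
  L0 @0x28[24] → 0x2B007  P=1,RW=1,US=1,PS=0
  L1 @0x2B[11] → 0x2C007  P=1,RW=1,US=1,PS=0
  → PA=0x2C37F  (2 entries read)
#1 VA=0x300B37F (r,kernel):
  TLB hit vpn=0x300B → PA=0x2C37F
#2 VA=0x14123E3 (r,user):
  L0 @0x28[10] → 0x2F007  P=1,RW=1,US=1,PS=0
  L1 @0x2F[18] → 0x32003  P=1,RW=1,US=0,PS=0
  ⇒ fault: PROTECTION_VIOLATION  — 2 lookups
#3 VA=0x300B37F (r,kernel):
  TLB hit vpn=0x300B → PA=0x2C37F
#4 VA=0x1209363 (r,user):
  L0 @0x28[9] → 0x35007  P=1,RW=1,US=1,PS=0
  L1 @0x35[9] → 0x36007  P=1,RW=1,US=1,PS=0
  → PA=0x36363  (2 entries read)

Entries read for #3: 0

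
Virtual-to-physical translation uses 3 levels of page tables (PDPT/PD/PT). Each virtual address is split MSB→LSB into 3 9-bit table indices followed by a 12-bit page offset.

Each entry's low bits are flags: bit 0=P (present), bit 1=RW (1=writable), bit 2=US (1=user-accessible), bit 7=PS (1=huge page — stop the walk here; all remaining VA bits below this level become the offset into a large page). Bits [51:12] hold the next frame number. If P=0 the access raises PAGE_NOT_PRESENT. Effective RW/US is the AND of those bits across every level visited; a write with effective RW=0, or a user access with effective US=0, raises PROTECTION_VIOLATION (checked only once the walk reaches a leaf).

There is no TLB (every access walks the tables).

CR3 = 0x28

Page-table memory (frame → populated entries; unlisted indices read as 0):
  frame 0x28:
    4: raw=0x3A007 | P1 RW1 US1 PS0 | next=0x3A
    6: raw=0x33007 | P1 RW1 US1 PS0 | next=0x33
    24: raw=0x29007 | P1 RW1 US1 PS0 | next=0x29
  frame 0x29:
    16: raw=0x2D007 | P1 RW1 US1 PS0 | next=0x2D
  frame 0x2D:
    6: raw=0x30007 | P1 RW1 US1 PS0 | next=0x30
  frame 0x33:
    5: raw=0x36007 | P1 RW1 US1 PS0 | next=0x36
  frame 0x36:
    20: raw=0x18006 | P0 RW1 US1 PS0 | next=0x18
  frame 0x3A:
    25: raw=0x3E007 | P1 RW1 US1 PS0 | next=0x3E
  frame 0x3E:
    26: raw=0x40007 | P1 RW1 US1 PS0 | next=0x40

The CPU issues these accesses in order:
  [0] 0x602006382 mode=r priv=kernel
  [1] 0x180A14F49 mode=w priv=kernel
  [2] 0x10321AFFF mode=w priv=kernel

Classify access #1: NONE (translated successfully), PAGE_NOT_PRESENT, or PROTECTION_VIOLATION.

Per-access translation:
#0 VA=0x602006382 (r,kernel):
  L0 @0x28[24] → 0x29007  P=1,RW=1,US=1,PS=0
  L1 @0x29[16] → 0x2D007  P=1,RW=1,US=1,PS=0
  L2 @0x2D[6] → 0x30007  P=1,RW=1,US=1,PS=0
  ✓ 0x30382  — 3 lookups
#1 VA=0x180A14F49 (w,kernel):
  L0 @0x28[6] → 0x33007  P=1,RW=1,US=1,PS=0
  L1 @0x33[5] → 0x36007  P=1,RW=1,US=1,PS=0
  L2 @0x36[20] → 0x18006  P=0,RW=1,US=1,PS=0
  ✗ PAGE_NOT_PRESENT  [3 reads]
#2 VA=0x10321AFFF (w,kernel):
  L0 @0x28[4] → 0x3A007  P=1,RW=1,US=1,PS=0
  L1 @0x3A[25] → 0x3E007  P=1,RW=1,US=1,PS=0
  L2 @0x3E[26] → 0x40007  P=1,RW=1,US=1,PS=0
  ✓ 0x40FFF  — 3 lookups

Access #1 fault: PAGE_NOT_PRESENT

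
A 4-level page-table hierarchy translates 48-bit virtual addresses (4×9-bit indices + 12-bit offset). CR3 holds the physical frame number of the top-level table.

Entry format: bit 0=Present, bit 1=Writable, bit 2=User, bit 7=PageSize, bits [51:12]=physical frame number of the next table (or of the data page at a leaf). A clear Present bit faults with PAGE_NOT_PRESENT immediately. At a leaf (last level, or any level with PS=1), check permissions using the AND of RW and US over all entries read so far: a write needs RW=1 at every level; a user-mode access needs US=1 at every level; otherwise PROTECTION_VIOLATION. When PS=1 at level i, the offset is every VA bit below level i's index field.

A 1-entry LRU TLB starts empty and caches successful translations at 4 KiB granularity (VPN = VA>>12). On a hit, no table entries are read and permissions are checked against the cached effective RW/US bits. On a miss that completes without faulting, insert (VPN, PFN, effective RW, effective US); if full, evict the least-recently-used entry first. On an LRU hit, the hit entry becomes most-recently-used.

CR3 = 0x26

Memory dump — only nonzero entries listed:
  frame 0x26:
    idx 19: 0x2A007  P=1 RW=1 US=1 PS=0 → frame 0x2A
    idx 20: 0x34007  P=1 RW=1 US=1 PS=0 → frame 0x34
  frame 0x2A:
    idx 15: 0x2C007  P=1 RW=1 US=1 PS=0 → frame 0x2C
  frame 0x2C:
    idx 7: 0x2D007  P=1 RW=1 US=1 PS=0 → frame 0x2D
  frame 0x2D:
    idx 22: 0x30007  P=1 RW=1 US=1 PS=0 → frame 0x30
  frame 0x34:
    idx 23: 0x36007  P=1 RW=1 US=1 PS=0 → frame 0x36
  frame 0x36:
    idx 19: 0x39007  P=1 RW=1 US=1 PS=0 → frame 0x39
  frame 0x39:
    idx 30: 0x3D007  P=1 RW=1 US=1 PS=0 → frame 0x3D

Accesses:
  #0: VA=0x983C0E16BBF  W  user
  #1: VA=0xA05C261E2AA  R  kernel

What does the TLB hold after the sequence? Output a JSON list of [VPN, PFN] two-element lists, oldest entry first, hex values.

Trace:
#0 VA=0x983C0E16BBF (w,user):
  lvl0: tbl 0x26, slot 19 ⇒ 0x2A007 (P1/RW1/US1/PS0)
  lvl1: tbl 0x2A, slot 15 ⇒ 0x2C007 (P1/RW1/US1/PS0)
  lvl2: tbl 0x2C, slot 7 ⇒ 0x2D007 (P1/RW1/US1/PS0)
  lvl3: tbl 0x2D, slot 22 ⇒ 0x30007 (P1/RW1/US1/PS0)
  → PA=0x30BBF  (4 entries read)
#1 VA=0xA05C261E2AA (r,kernel):
  lvl0: tbl 0x26, slot 20 ⇒ 0x34007 (P1/RW1/US1/PS0)
  lvl1: tbl 0x34, slot 23 ⇒ 0x36007 (P1/RW1/US1/PS0)
  lvl2: tbl 0x36, slot 19 ⇒ 0x39007 (P1/RW1/US1/PS0)
  lvl3: tbl 0x39, slot 30 ⇒ 0x3D007 (P1/RW1/US1/PS0)
  → PA=0x3D2AA  (4 entries read)

TLB: [["0xA05C261E", "0x3D"]]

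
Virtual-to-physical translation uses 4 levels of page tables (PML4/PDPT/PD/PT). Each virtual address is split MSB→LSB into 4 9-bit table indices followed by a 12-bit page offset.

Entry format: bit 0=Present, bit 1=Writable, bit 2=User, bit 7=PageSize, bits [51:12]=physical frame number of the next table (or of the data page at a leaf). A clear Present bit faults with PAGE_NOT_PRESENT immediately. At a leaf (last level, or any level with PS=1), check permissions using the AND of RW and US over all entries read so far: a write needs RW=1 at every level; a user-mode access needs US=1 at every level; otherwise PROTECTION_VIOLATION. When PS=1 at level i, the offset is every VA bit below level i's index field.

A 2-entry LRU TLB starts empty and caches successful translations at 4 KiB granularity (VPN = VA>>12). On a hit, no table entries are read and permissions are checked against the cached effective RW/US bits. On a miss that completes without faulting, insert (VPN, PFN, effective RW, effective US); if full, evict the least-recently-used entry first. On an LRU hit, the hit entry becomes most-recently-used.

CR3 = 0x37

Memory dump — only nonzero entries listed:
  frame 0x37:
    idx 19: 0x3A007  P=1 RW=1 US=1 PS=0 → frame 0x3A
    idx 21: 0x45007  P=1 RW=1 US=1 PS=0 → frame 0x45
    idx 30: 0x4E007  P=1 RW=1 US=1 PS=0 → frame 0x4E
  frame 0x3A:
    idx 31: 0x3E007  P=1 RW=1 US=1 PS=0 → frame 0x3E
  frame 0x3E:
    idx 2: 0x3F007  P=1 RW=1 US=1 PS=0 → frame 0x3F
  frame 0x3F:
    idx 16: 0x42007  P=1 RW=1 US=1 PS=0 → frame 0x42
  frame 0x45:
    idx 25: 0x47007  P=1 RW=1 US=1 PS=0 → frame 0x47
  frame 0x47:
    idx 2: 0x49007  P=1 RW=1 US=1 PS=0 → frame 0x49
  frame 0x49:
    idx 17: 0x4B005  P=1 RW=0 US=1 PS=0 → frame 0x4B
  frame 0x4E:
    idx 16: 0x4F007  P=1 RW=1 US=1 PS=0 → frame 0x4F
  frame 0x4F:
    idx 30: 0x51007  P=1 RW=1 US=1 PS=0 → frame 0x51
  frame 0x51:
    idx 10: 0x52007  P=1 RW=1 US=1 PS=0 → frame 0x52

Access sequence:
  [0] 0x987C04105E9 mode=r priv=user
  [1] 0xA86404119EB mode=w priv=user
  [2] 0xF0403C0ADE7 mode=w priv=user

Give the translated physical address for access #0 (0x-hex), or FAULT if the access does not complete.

Per-access translation:
#0 VA=0x987C04105E9 (r,user):
  L0 @0x37[19] → 0x3A007  P=1,RW=1,US=1,PS=0
  L1 @0x3A[31] → 0x3E007  P=1,RW=1,US=1,PS=0
  L2 @0x3E[2] → 0x3F007  P=1,RW=1,US=1,PS=0
  L3 @0x3F[16] → 0x42007  P=1,RW=1,US=1,PS=0
  ✓ 0x425E9  — 4 lookups
#1 VA=0xA86404119EB (w,user):
  L0 @0x37[21] → 0x45007  P=1,RW=1,US=1,PS=0
  L1 @0x45[25] → 0x47007  P=1,RW=1,US=1,PS=0
  L2 @0x47[2] → 0x49007  P=1,RW=1,US=1,PS=0
  L3 @0x49[17] → 0x4B005  P=1,RW=0,US=1,PS=0
  ✗ PROTECTION_VIOLATION  [4 reads]
#2 VA=0xF0403C0ADE7 (w,user):
  L0 @0x37[30] → 0x4E007  P=1,RW=1,US=1,PS=0
  L1 @0x4E[16] → 0x4F007  P=1,RW=1,US=1,PS=0
  L2 @0x4F[30] → 0x51007  P=1,RW=1,US=1,PS=0
  L3 @0x51[10] → 0x52007  P=1,RW=1,US=1,PS=0
  ✓ 0x52DE7  — 4 lookups

Access #0 PA: 0x425E9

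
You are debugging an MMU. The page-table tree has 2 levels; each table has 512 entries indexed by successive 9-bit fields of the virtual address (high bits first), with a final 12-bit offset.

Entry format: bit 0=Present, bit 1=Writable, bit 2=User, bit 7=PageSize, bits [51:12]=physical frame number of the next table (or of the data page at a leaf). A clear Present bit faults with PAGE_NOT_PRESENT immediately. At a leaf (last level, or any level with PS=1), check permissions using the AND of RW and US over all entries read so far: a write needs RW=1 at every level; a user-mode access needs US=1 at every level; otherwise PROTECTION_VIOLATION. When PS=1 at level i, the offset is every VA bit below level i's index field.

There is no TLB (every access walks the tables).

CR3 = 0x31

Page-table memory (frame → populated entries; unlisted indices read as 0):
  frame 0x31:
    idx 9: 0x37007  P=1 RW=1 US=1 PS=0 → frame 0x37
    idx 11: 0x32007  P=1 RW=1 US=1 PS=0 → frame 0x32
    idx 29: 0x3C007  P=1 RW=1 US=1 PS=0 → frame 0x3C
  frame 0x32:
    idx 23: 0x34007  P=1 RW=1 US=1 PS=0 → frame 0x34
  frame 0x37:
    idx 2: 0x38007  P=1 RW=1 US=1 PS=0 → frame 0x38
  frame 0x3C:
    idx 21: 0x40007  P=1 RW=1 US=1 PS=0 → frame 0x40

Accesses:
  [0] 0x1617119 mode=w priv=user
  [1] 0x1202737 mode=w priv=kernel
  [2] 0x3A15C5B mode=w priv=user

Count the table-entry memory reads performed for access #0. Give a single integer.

Trace:
#0 VA=0x1617119 (w,user):
  lvl0: tbl 0x31, slot 11 ⇒ 0x32007 (P1/RW1/US1/PS0)
  lvl1: tbl 0x32, slot 23 ⇒ 0x34007 (P1/RW1/US1/PS0)
  ⇒ phys 0x34119  [2 reads]
#1 VA=0x1202737 (w,kernel):
  lvl0: tbl 0x31, slot 9 ⇒ 0x37007 (P1/RW1/US1/PS0)
  lvl1: tbl 0x37, slot 2 ⇒ 0x38007 (P1/RW1/US1/PS0)
  ⇒ phys 0x38737  [2 reads]
#2 VA=0x3A15C5B (w,user):
  lvl0: tbl 0x31, slot 29 ⇒ 0x3C007 (P1/RW1/US1/PS0)
  lvl1: tbl 0x3C, slot 21 ⇒ 0x40007 (P1/RW1/US1/PS0)
  ⇒ phys 0x40C5B  [2 reads]

Entries read for #0: 2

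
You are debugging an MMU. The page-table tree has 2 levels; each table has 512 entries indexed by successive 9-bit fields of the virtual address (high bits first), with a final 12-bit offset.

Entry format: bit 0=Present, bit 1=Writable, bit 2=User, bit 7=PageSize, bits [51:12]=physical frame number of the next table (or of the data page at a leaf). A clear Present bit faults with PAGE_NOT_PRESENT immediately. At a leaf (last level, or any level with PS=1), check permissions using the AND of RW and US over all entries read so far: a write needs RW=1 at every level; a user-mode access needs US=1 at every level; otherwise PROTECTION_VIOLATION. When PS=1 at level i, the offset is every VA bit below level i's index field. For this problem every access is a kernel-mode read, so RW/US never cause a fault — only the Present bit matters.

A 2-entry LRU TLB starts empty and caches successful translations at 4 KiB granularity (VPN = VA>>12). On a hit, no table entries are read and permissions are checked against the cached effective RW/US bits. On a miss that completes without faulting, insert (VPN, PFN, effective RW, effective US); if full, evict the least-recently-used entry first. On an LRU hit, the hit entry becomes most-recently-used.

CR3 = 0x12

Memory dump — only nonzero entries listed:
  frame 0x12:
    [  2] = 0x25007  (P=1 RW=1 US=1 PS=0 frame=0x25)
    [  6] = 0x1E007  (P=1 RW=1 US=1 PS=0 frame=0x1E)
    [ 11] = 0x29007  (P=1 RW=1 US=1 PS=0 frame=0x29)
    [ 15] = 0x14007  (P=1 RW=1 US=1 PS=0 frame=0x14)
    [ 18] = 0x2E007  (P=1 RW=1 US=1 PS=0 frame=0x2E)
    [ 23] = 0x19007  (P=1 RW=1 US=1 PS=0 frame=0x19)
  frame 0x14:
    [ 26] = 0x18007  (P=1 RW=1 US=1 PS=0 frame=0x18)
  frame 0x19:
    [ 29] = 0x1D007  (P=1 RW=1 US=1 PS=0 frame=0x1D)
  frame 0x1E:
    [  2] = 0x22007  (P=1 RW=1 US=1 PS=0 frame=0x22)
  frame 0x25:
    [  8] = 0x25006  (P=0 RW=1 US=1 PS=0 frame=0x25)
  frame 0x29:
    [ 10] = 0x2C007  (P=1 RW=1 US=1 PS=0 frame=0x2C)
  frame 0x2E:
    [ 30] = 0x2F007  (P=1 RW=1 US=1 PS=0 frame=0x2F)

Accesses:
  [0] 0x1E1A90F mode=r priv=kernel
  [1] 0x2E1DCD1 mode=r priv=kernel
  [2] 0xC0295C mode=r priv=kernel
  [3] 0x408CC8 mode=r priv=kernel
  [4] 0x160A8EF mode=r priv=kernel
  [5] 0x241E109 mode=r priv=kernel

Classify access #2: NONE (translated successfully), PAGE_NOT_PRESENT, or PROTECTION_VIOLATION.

Walk each access:
#0 VA=0x1E1A90F (r,kernel):
  L0: frame=0x12 idx=15 entry=0x14007 [P=1 RW=1 US=1 PS=0]
  L1: frame=0x14 idx=26 entry=0x18007 [P=1 RW=1 US=1 PS=0]
  ✓ 0x1890F  — 2 lookups
#1 VA=0x2E1DCD1 (r,kernel):
  L0: frame=0x12 idx=23 entry=0x19007 [P=1 RW=1 US=1 PS=0]
  L1: frame=0x19 idx=29 entry=0x1D007 [P=1 RW=1 US=1 PS=0]
  ✓ 0x1DCD1  — 2 lookups
#2 VA=0xC0295C (r,kernel):
  L0: frame=0x12 idx=6 entry=0x1E007 [P=1 RW=1 US=1 PS=0]
  L1: frame=0x1E idx=2 entry=0x22007 [P=1 RW=1 US=1 PS=0]
  ✓ 0x2295C  — 2 lookups
#3 VA=0x408CC8 (r,kernel):
  L0: frame=0x12 idx=2 entry=0x25007 [P=1 RW=1 US=1 PS=0]
  L1: frame=0x25 idx=8 entry=0x25006 [P=0 RW=1 US=1 PS=0]
  ✗ PAGE_NOT_PRESENT  [2 reads]
#4 VA=0x160A8EF (r,kernel):
  L0: frame=0x12 idx=11 entry=0x29007 [P=1 RW=1 US=1 PS=0]
  L1: frame=0x29 idx=10 entry=0x2C007 [P=1 RW=1 US=1 PS=0]
  ✓ 0x2C8EF  — 2 lookups
#5 VA=0x241E109 (r,kernel):
  L0: frame=0x12 idx=18 entry=0x2E007 [P=1 RW=1 US=1 PS=0]
  L1: frame=0x2E idx=30 entry=0x2F007 [P=1 RW=1 US=1 PS=0]
  ✓ 0x2F109  — 2 lookups

Access #2 fault: NONE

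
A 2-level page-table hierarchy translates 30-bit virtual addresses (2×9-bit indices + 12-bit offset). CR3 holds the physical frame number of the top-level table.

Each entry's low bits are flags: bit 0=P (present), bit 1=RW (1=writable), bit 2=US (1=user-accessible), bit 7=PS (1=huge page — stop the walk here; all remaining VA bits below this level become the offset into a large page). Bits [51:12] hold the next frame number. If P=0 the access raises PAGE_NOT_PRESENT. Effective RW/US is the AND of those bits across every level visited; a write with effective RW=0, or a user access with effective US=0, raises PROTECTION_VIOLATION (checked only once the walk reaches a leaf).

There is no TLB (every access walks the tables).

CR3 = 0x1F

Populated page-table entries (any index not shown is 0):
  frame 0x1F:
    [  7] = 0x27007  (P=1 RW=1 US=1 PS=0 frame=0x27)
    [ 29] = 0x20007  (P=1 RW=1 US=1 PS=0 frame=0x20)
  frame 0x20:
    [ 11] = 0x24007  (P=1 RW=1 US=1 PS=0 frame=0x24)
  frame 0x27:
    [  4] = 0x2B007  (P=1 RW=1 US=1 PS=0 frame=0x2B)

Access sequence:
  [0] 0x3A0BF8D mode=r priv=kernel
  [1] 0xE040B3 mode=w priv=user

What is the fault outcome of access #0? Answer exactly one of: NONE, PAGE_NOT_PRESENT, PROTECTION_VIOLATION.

Per-access translation:
#0 VA=0x3A0BF8D (r,kernel):
  L0 @0x1F[29] → 0x20007  P=1,RW=1,US=1,PS=0
  L1 @0x20[11] → 0x24007  P=1,RW=1,US=1,PS=0
  ✓ 0x24F8D  — 2 lookups
#1 VA=0xE040B3 (w,user):
  L0 @0x1F[7] → 0x27007  P=1,RW=1,US=1,PS=0
  L1 @0x27[4] → 0x2B007  P=1,RW=1,US=1,PS=0
  ✓ 0x2B0B3  — 2 lookups

Access #0 fault: NONE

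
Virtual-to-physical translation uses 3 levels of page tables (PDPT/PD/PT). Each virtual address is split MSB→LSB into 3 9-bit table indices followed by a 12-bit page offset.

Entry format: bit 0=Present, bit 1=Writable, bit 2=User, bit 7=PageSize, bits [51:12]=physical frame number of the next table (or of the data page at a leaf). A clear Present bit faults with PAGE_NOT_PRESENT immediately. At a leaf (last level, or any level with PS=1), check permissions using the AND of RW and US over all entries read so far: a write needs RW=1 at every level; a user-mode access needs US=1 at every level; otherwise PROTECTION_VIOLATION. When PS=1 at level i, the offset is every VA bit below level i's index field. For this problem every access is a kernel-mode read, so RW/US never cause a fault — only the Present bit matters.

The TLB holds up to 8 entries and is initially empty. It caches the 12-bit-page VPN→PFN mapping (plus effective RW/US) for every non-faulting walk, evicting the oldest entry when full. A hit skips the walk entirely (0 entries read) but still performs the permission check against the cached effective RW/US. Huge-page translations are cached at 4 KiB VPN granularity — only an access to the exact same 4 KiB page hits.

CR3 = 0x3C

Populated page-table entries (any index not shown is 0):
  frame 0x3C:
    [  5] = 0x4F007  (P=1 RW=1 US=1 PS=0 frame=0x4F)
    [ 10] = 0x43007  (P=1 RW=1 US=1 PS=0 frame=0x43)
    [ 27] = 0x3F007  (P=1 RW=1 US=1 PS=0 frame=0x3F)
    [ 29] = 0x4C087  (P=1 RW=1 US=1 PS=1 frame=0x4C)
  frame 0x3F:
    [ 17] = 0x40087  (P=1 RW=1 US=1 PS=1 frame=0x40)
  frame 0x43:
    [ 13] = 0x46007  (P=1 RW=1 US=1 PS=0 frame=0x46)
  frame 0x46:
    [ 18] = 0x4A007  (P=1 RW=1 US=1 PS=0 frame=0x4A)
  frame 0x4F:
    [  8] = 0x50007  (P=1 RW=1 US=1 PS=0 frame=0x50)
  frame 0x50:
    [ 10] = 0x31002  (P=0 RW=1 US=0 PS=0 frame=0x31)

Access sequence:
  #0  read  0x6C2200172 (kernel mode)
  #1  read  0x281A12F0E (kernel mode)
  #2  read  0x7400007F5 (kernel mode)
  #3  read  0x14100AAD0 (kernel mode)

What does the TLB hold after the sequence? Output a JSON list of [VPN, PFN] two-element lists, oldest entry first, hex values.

Walk each access:
#0 VA=0x6C2200172 (r,kernel):
  L0: frame=0x3C idx=27 entry=0x3F007 [P=1 RW=1 US=1 PS=0]
  L1: frame=0x3F idx=17 entry=0x40087 [P=1 RW=1 US=1 PS=1]
  ✓ 0x40172 (huge @L1)  — 2 lookups
#1 VA=0x281A12F0E (r,kernel):
  L0: frame=0x3C idx=10 entry=0x43007 [P=1 RW=1 US=1 PS=0]
  L1: frame=0x43 idx=13 entry=0x46007 [P=1 RW=1 US=1 PS=0]
  L2: frame=0x46 idx=18 entry=0x4A007 [P=1 RW=1 US=1 PS=0]
  ✓ 0x4AF0E  — 3 lookups
#2 VA=0x7400007F5 (r,kernel):
  L0: frame=0x3C idx=29 entry=0x4C087 [P=1 RW=1 US=1 PS=1]
  ✓ 0x4C7F5 (huge @L0)  — 1 lookups
#3 VA=0x14100AAD0 (r,kernel):
  L0: frame=0x3C idx=5 entry=0x4F007 [P=1 RW=1 US=1 PS=0]
  L1: frame=0x4F idx=8 entry=0x50007 [P=1 RW=1 US=1 PS=0]
  L2: frame=0x50 idx=10 entry=0x31002 [P=0 RW=1 US=0 PS=0]
  → PAGE_NOT_PRESENT  (3 entries read)

TLB: [["0x6C2200", "0x40"], ["0x281A12", "0x4A"], ["0x740000", "0x4C"]]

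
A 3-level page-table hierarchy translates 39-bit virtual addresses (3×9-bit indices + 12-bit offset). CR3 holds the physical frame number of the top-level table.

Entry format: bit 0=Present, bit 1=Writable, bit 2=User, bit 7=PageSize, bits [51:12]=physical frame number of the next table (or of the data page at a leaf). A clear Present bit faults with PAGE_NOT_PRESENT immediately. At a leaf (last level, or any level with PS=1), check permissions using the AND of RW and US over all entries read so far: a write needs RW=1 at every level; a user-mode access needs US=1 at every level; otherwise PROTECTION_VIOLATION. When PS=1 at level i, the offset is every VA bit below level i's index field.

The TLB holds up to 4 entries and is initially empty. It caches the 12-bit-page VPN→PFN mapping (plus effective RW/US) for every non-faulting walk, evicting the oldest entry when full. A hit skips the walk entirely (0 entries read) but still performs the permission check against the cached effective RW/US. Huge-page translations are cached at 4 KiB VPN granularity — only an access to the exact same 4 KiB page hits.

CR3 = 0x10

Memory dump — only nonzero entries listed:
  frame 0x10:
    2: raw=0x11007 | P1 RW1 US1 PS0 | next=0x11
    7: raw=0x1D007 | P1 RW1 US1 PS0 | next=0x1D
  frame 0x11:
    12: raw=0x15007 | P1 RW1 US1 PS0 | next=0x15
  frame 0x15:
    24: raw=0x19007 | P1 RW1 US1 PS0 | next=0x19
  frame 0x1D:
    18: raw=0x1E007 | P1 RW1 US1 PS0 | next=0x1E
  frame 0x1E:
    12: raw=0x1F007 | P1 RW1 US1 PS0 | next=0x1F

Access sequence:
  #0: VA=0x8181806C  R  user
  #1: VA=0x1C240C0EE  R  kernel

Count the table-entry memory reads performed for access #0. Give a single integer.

Per-access translation:
#0 VA=0x8181806C (r,user):
  L0 @0x10[2] → 0x11007  P=1,RW=1,US=1,PS=0
  L1 @0x11[12] → 0x15007  P=1,RW=1,US=1,PS=0
  L2 @0x15[24] → 0x19007  P=1,RW=1,US=1,PS=0
  → PA=0x1906C  (3 entries read)
#1 VA=0x1C240C0EE (r,kernel):
  L0 @0x10[7] → 0x1D007  P=1,RW=1,US=1,PS=0
  L1 @0x1D[18] → 0x1E007  P=1,RW=1,US=1,PS=0
  L2 @0x1E[12] → 0x1F007  P=1,RW=1,US=1,PS=0
  → PA=0x1F0EE  (3 entries read)

Entries read for #0: 3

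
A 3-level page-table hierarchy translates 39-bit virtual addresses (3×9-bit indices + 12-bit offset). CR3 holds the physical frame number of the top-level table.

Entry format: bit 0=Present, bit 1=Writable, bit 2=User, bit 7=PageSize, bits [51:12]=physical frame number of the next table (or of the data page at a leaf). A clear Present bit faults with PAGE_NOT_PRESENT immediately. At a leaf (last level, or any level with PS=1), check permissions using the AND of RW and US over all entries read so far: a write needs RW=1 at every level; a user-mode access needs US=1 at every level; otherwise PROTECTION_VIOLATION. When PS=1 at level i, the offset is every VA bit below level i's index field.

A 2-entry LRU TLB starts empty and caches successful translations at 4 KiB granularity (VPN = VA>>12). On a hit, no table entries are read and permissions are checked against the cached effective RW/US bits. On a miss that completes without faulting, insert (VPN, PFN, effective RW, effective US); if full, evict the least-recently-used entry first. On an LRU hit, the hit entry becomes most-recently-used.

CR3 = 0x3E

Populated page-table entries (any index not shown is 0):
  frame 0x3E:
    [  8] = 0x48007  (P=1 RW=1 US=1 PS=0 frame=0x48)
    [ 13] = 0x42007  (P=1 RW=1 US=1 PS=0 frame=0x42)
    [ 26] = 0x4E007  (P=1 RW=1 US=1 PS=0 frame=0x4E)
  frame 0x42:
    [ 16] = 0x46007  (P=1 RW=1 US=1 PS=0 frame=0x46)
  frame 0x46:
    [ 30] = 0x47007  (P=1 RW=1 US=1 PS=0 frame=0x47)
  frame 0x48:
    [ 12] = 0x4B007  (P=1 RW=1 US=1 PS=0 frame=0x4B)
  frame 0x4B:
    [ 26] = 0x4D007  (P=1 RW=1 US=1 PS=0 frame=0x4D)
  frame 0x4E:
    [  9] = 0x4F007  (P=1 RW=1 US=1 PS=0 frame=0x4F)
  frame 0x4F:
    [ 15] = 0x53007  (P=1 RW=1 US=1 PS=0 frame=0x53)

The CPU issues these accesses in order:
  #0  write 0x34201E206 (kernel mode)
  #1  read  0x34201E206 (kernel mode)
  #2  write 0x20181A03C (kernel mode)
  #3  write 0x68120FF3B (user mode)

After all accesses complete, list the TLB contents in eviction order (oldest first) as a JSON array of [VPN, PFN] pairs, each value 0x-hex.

Trace:
#0 VA=0x34201E206 (w,kernel):
  lvl0: tbl 0x3E, slot 13 ⇒ 0x42007 (P1/RW1/US1/PS0)
  lvl1: tbl 0x42, slot 16 ⇒ 0x46007 (P1/RW1/US1/PS0)
  lvl2: tbl 0x46, slot 30 ⇒ 0x47007 (P1/RW1/US1/PS0)
  ✓ 0x47206  — 3 lookups
#1 VA=0x34201E206 (r,kernel):
  TLB hit vpn=0x34201E → PA=0x47206
#2 VA=0x20181A03C (w,kernel):
  lvl0: tbl 0x3E, slot 8 ⇒ 0x48007 (P1/RW1/US1/PS0)
  lvl1: tbl 0x48, slot 12 ⇒ 0x4B007 (P1/RW1/US1/PS0)
  lvl2: tbl 0x4B, slot 26 ⇒ 0x4D007 (P1/RW1/US1/PS0)
  ✓ 0x4D03C  — 3 lookups
#3 VA=0x68120FF3B (w,user):
  lvl0: tbl 0x3E, slot 26 ⇒ 0x4E007 (P1/RW1/US1/PS0)
  lvl1: tbl 0x4E, slot 9 ⇒ 0x4F007 (P1/RW1/US1/PS0)
  lvl2: tbl 0x4F, slot 15 ⇒ 0x53007 (P1/RW1/US1/PS0)
  ✓ 0x53F3B  — 3 lookups

TLB: [["0x20181A", "0x4D"], ["0x68120F", "0x53"]]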